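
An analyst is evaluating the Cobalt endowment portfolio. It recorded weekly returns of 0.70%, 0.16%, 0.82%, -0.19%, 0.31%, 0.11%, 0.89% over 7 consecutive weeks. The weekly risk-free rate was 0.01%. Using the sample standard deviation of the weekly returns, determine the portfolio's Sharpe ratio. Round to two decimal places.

r̄ = (0.7 + 0.16 + 0.82 − 0.19 + 0.31 + 0.11 + 0.89) / 7 = 0.4000%
Sample std dev = √[1.0044 / 6] = 0.4091%
Sharpe = (r̄ − rf) / σ = (0.4000 − 0.01) / 0.4091 = 0.3900 / 0.4091 = 0.9533

0.95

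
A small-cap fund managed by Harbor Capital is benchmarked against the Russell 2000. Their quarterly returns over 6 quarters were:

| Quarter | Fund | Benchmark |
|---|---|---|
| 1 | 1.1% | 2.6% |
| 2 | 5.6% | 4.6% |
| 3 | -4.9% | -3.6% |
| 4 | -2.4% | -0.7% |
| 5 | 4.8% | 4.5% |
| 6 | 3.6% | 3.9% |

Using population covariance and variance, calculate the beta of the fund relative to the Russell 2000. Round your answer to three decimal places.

1.240

r̄p = 1.3000%,  r̄m = 1.8833%
Cov = Σ(rp − r̄p)(rm − r̄m) / 6 = 11.4817
Var(rm) = Σ(rm − r̄m)² / 6 = 9.2581
β = Cov / Var = 11.4817 / 9.2581 = 1.2402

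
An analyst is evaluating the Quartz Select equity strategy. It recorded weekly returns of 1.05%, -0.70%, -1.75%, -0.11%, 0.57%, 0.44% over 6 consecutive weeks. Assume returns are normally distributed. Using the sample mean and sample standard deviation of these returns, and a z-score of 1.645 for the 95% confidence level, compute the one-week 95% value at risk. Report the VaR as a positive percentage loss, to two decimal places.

1.75

Mean return r̄ = -0.500 / 6 = -0.0833%
Sample std dev = √[5.1439 / 5] = 1.0143%
VaR = −(r̄ − z·σ) = −(-0.0833 − 1.645 × 1.0143) = −(-1.7518) = 1.7518%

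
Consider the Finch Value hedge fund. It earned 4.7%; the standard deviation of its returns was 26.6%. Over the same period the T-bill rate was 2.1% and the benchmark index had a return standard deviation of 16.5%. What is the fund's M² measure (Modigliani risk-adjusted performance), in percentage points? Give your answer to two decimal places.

3.71

Sharpe = (Rp − Rf) / σp = (4.7% − 2.1%) / 26.6% = 0.0977
M² = Rf + Sharpe × σm = 2.1% + 0.0977 × 16.5% = 3.7121%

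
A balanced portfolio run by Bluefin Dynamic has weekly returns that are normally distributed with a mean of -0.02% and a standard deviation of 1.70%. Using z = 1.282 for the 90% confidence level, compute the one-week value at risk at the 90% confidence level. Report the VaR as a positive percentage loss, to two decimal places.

2.20

VaR (as % loss) = −(μ − z·σ) = −(-0.02% − 1.282 × 1.70%) = −(-2.1994%) = 2.1994%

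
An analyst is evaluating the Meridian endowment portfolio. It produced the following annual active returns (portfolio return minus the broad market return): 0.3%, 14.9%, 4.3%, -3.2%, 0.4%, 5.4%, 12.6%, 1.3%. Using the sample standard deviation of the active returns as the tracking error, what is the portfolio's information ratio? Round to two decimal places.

0.71

Mean return μ = 36.00 / 8 = 4.5000%
Sample σ = √[Σ(r − μ)² / 7] = √[278.6000 / 7] = √39.8000 = 6.3087%
IR = μ / tracking error = 4.5000 / 6.3087 = 0.7133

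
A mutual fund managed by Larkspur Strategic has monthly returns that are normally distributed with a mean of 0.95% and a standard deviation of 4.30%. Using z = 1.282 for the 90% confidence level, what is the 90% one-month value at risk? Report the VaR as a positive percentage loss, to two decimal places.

4.56

VaR (as % loss) = −(μ − z·σ) = −(0.95% − 1.282 × 4.30%) = −(-4.5626%) = 4.5626%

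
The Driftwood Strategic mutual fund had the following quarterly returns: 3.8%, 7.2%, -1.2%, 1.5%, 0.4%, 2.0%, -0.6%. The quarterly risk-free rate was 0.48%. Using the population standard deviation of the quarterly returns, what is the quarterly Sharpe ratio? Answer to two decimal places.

r̄ = (3.8 + 7.2 − 1.2 + 1.5 + 0.4 + 2 − 0.6) / 7 = 13.10 / 7 = 1.8714%
Population σ = √[Σ(r − r̄)² / 7] = √[49.9743 / 7] = √7.1392 = 2.6719%
Sharpe = (r̄ − rf) / σ = (1.8714 − 0.48) / 2.6719 = 1.3914 / 2.6719 = 0.5208

0.52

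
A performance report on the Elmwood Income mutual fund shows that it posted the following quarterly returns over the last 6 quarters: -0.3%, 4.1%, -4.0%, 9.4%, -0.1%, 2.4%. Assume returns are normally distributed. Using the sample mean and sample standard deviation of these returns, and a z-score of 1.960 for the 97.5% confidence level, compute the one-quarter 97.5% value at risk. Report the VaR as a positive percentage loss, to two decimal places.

7.06

μ = (-0.3 + 4.1 − 4 + 9.4 − 0.1 + 2.4) / 6 = 11.50 / 6 = 1.9167%
Σ(r − μ)² = 104.9883; sample σ = √(104.9883/5) = 4.5823%
VaR = −(μ − z·σ) = −(1.9167 − 1.960 × 4.5823) = −(-7.0646) = 7.0646%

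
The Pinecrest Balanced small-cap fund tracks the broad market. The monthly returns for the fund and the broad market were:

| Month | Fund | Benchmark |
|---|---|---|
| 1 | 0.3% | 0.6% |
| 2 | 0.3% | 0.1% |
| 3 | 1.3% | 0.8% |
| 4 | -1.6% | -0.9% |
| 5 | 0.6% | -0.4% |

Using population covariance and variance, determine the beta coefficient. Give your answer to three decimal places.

1.224

r̄p = 0.1800%,  r̄m = 0.0400%
Cov = Σ(rp − r̄p)(rm − r̄m) / 5 = 0.4828
Var(rm) = Σ(rm − r̄m)² / 5 = 0.3944
β = Cov / Var = 0.4828 / 0.3944 = 1.2241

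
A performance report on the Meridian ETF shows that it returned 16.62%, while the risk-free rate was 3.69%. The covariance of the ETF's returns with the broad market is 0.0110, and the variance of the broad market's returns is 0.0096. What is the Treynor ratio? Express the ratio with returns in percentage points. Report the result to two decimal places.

β = Cov / Var = 0.0110 / 0.0096 = 1.1458
Treynor = (Rp − Rf) / β = (16.62% − 3.69%) / 1.1458 = 12.93 / 1.1458 = 11.2847

11.28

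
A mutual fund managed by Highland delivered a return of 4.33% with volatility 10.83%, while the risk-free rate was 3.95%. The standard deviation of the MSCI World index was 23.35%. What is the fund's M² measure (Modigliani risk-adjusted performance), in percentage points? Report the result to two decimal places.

Sharpe = (Rp − Rf) / σp = (4.33% − 3.95%) / 10.83% = 0.0351
M² = Rf + Sharpe × σm = 3.95% + 0.0351 × 23.35% = 4.7696%

4.77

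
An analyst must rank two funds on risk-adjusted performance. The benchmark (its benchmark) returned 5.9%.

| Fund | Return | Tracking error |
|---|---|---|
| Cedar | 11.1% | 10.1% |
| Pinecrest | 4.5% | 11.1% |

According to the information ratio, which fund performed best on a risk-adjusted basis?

Cedar

Cedar: IR = (11.1% − 5.9%) / 10.1% = 0.515
Pinecrest: IR = (4.5% − 5.9%) / 11.1% = -0.126
Highest: Cedar (0.515).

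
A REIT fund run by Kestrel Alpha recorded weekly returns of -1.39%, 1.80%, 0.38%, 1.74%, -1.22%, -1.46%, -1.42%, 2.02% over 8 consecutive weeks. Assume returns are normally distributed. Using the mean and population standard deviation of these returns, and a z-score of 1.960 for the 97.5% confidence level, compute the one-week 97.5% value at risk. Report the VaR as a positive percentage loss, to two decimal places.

2.89

Mean return r̄ = 0.450 / 8 = 0.0563%
Σ(r − r̄)² = 18.0356; population σ = √(18.0356/8) = 1.5015%
VaR = −(r̄ − z·σ) = −(0.0563 − 1.960 × 1.5015) = −(-2.8866) = 2.8866%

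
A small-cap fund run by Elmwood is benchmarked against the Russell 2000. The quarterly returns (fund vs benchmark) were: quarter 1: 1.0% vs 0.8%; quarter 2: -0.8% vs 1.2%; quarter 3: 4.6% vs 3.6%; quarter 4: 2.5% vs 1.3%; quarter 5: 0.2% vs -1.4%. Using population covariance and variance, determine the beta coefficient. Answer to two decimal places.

r̄p = 1.5000%,  r̄m = 1.1000%
Cov = Σ(rp − r̄p)(rm − r̄m) / 5 = 2.2240
Var(rm) = Σ(rm − r̄m)² / 5 = 2.5280
β = Cov / Var = 2.2240 / 2.5280 = 0.8797

0.88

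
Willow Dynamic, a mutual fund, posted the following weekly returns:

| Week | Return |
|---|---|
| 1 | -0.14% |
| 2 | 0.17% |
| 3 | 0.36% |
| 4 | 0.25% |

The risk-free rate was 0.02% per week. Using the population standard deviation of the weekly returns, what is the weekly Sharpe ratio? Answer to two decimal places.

0.75

Mean return r̄ = 0.640 / 4 = 0.1600%
Σ(r − r̄)² = 0.1382; population σ = √(0.1382/4) = 0.1859%
Sharpe = (r̄ − rf) / σ = (0.1600 − 0.02) / 0.1859 = 0.1400 / 0.1859 = 0.7531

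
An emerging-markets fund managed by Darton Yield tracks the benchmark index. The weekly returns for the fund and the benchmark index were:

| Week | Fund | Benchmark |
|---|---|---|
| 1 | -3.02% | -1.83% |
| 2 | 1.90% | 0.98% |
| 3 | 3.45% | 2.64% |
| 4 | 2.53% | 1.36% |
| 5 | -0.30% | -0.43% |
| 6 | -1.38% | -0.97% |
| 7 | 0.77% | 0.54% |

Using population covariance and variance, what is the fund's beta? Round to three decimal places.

1.488

r̄p = 0.5643%,  r̄m = 0.3271%
Cov = Σ(rp − r̄p)(rm − r̄m) / 7 = 2.9327
Var(rm) = Σ(rm − r̄m)² / 7 = 1.9710
β = Cov / Var = 2.9327 / 1.9710 = 1.4879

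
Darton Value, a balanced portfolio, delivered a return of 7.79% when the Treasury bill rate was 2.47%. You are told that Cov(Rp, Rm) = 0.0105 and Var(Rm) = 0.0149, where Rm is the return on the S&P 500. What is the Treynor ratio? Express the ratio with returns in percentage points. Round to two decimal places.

7.55

β = Cov / Var = 0.0105 / 0.0149 = 0.7047
Treynor = (Rp − Rf) / β = (7.79% − 2.47%) / 0.7047 = 5.32 / 0.7047 = 7.5493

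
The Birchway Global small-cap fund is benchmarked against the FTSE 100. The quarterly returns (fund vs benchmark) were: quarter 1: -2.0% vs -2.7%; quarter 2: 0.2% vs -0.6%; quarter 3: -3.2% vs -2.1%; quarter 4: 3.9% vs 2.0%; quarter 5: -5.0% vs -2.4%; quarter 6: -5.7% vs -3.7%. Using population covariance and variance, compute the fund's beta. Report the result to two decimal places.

r̄p = -1.9667%,  r̄m = -1.5833%
Cov = Σ(rp − r̄p)(rm − r̄m) / 6 = 5.7011
Var(rm) = Σ(rm − r̄m)² / 6 = 3.4114
β = Cov / Var = 5.7011 / 3.4114 = 1.6712

1.67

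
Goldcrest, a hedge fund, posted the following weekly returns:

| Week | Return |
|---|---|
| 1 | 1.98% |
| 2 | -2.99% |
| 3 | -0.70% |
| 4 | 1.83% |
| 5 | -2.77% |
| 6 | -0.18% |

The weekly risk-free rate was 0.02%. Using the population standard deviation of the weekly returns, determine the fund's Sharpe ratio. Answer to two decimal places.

Mean return r̄ = -2.830 / 6 = -0.4717%
Σ(r − r̄)² = (1.98 − (-0.4717))² + (-2.99 − (-0.4717))² + … = 23.0699
population σ = √(23.0699 / 6) = √3.8450 = 1.9609%
Sharpe = (r̄ − rf) / σ = (-0.4717 − 0.02) / 1.9609 = -0.4917 / 1.9609 = -0.2508

-0.25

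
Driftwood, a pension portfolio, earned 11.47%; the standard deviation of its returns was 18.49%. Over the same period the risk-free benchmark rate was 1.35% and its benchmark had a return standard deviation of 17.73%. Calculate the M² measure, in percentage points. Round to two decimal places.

11.05

Sharpe = (Rp − Rf) / σp = (11.47% − 1.35%) / 18.49% = 0.5473
M² = Rf + Sharpe × σm = 1.35% + 0.5473 × 17.73% = 11.0536%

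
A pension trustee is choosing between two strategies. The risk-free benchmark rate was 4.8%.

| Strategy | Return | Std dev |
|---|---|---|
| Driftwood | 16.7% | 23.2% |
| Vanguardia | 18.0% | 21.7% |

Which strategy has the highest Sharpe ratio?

Driftwood: Sharpe ratio = (16.7% − 4.8%) / 23.2% = 0.513
Vanguardia: Sharpe ratio = (18.0% − 4.8%) / 21.7% = 0.608
Highest: Vanguardia (0.608).

Vanguardia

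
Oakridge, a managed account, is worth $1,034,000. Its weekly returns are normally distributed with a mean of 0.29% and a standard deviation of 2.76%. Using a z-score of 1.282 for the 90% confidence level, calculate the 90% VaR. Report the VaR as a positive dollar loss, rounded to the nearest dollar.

$33,588

Return at the 90% tail: μ − z·σ = 0.29% − 1.282 × 2.76% = 0.29 − 3.53832 = -3.24832%
VaR = −(-3.24832%) × $1,034,000 = 3.24832% × $1,034,000 = $33,588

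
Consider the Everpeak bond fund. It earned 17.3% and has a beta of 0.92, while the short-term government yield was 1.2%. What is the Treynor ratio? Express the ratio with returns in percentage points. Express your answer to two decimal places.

Treynor = (Rp − Rf) / β = (17.3% − 1.2%) / 0.92 = 16.10 / 0.92 = 17.5000

17.50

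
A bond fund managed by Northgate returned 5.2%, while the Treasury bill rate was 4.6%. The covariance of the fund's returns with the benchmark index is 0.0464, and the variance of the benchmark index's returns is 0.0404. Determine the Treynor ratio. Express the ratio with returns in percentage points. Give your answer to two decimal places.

0.52

β = Cov / Var = 0.0464 / 0.0404 = 1.1485
Treynor = (Rp − Rf) / β = (5.2% − 4.6%) / 1.1485 = 0.60 / 1.1485 = 0.5224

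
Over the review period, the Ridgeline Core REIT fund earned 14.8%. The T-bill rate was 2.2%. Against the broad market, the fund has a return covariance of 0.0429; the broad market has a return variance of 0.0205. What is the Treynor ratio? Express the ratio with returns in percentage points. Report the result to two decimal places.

β = Cov / Var = 0.0429 / 0.0205 = 2.0927
Treynor = (Rp − Rf) / β = (14.8% − 2.2%) / 2.0927 = 12.60 / 2.0927 = 6.0209

6.02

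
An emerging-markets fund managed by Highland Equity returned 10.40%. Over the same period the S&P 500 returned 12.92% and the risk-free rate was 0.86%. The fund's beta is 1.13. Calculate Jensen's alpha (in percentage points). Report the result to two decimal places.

-4.09

CAPM expected return = Rf + β(Rm − Rf) = 0.86% + 1.13 × (12.92% − 0.86%) = 0.86 + 1.13 × 12.06 = 14.4878%
Jensen's α = Rp − E[R] = 10.40% − 14.4878% = -4.0878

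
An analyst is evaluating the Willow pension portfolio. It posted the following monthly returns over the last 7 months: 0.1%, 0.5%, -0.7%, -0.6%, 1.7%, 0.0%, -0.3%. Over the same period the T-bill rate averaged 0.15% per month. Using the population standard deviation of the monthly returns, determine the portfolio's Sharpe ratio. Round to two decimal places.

Mean return μ = 0.70 / 7 = 0.1000%
Population std dev = √[4.0200 / 7] = 0.7578%
Sharpe = (μ − rf) / σ = (0.1000 − 0.15) / 0.7578 = -0.0500 / 0.7578 = -0.0660

-0.07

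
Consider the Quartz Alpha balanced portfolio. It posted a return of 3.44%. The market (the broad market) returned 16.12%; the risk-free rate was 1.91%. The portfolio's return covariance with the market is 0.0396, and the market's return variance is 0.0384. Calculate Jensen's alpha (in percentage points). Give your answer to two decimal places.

β = Cov / Var = 0.0396 / 0.0384 = 1.0313
E[R] = Rf + β(Rm − Rf) = 1.91% + 1.0313 × (16.12% − 1.91%) = 16.5648%
α = Rp − E[R] = 3.44% − 16.5648% = -13.1248

-13.12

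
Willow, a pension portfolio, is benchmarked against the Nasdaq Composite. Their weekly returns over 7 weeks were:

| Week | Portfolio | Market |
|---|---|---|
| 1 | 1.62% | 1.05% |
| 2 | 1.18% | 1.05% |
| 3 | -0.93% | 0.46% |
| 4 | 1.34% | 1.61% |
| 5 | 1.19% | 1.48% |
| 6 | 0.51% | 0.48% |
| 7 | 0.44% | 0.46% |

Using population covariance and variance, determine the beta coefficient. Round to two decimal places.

r̄p = 0.7643%,  r̄m = 0.9414%
Cov = Σ(rp − r̄p)(rm − r̄m) / 7 = 0.2631
Var(rm) = Σ(rm − r̄m)² / 7 = 0.2053
β = Cov / Var = 0.2631 / 0.2053 = 1.2815

1.28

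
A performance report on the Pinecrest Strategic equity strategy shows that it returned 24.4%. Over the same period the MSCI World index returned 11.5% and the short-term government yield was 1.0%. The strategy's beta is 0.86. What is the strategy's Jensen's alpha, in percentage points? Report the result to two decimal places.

14.37

CAPM expected return = Rf + β(Rm − Rf) = 1.0% + 0.86 × (11.5% − 1.0%) = 1 + 0.86 × 10.50 = 10.0300%
Jensen's α = Rp − E[R] = 24.4% − 10.0300% = 14.3700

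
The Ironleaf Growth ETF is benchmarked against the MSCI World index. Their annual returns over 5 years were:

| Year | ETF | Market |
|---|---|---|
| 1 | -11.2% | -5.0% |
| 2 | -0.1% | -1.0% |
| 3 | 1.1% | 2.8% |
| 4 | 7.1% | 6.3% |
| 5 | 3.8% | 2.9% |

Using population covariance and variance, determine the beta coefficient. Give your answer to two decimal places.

1.53

r̄p = 0.1400%,  r̄m = 1.2000%
Cov = Σ(rp − r̄p)(rm − r̄m) / 5 = 22.8180
Var(rm) = Σ(rm − r̄m)² / 5 = 14.9480
β = Cov / Var = 22.8180 / 14.9480 = 1.5265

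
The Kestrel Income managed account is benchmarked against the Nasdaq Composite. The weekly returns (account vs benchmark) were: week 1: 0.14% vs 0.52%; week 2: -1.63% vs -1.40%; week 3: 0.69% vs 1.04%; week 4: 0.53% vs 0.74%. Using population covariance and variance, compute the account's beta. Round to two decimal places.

r̄p = -0.0675%,  r̄m = 0.2250%
Cov = Σ(rp − r̄p)(rm − r̄m) / 4 = 0.8813
Var(rm) = Σ(rm − r̄m)² / 4 = 0.9143
β = Cov / Var = 0.8813 / 0.9143 = 0.9639

0.96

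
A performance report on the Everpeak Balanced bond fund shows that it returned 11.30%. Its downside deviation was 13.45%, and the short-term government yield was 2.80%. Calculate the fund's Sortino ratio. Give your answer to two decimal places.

0.63

Sortino = (Rp − Rf) / σd = (11.30% − 2.80%) / 13.45% = 8.50% / 13.45% = 0.6320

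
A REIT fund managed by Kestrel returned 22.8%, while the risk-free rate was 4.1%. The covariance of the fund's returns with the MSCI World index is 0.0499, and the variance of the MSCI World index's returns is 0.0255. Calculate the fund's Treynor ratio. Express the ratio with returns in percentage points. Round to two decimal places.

9.56

β = Cov / Var = 0.0499 / 0.0255 = 1.9569
Treynor = (Rp − Rf) / β = (22.8% − 4.1%) / 1.9569 = 18.70 / 1.9569 = 9.5559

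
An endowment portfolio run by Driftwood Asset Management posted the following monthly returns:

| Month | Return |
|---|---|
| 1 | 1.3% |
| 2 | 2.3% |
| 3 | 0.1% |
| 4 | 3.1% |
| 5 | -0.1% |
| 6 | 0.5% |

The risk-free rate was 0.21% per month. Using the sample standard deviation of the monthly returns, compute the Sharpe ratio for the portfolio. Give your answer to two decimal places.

μ = (1.3 + 2.3 + 0.1 + 3.1 − 0.1 + 0.5) / 6 = 1.2000%
Σ(r − μ)² = 8.2200; sample σ = √(8.2200/5) = 1.2822%
Sharpe = (μ − rf) / σ = (1.2000 − 0.21) / 1.2822 = 0.9900 / 1.2822 = 0.7721

0.77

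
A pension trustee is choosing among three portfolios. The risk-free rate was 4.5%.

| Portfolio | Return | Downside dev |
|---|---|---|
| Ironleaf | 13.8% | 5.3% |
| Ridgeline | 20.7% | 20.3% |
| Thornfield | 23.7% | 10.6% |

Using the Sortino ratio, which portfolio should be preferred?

Thornfield

Ironleaf: Sortino ratio = (13.8% − 4.5%) / 5.3% = 1.755
Ridgeline: Sortino ratio = (20.7% − 4.5%) / 20.3% = 0.798
Thornfield: Sortino ratio = (23.7% − 4.5%) / 10.6% = 1.811
Highest: Thornfield (1.811).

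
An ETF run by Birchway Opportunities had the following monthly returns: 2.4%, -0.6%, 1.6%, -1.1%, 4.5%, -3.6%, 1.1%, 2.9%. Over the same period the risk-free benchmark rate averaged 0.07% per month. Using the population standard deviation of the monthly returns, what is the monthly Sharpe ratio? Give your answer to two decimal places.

Mean return r̄ = 7.20 / 8 = 0.9000%
Population std dev = √[46.2400 / 8] = 2.4042%
Sharpe = (r̄ − rf) / σ = (0.9000 − 0.07) / 2.4042 = 0.8300 / 2.4042 = 0.3452

0.35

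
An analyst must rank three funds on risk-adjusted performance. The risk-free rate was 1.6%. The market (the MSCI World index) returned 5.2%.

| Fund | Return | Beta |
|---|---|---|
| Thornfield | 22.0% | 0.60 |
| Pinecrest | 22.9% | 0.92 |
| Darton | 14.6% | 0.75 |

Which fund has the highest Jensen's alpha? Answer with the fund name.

Thornfield: α = 22.0% − [1.6% + 0.60 × (5.2% − 1.6%)] = 18.240
Pinecrest: α = 22.9% − [1.6% + 0.92 × (5.2% − 1.6%)] = 17.988
Darton: α = 14.6% − [1.6% + 0.75 × (5.2% − 1.6%)] = 10.300
Highest: Thornfield (18.240).

Thornfield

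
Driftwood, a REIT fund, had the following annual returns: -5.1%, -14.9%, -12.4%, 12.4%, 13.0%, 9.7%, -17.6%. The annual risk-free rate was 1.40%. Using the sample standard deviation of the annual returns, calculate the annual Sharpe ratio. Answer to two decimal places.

r̄ = (-5.1 − 14.9 − 12.4 + 12.4 + 13 + 9.7 − 17.6) / 7 = -14.90 / 7 = -2.1286%
Σ(r − r̄)² = (-5.1 − (-2.1286))² + (-14.9 − (-2.1286))² + (-12.4 − (-2.1286))² + … = 1096.6743
σ = √[1096.6743 / 6] = 13.5196%
Sharpe = (r̄ − rf) / σ = (-2.1286 − 1.4) / 13.5196 = -3.5286 / 13.5196 = -0.2610

-0.26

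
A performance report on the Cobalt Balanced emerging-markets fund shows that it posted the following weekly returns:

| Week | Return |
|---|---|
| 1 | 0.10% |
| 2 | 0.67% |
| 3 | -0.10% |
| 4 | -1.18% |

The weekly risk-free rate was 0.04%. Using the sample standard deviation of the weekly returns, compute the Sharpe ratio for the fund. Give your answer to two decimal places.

Mean return r̄ = -0.510 / 4 = -0.1275%
Σ(r − r̄)² = (0.1 − (-0.1275))² + (0.67 − (-0.1275))² + (-0.1 − (-0.1275))² + … = 1.7963
σ = √[1.7963 / 3] = 0.7738%
Sharpe = (r̄ − rf) / σ = (-0.1275 − 0.04) / 0.7738 = -0.1675 / 0.7738 = -0.2165

-0.22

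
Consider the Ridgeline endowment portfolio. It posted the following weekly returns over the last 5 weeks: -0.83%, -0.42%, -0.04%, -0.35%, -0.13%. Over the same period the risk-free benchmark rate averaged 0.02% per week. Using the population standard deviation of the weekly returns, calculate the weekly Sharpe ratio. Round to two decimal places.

-1.36

r̄ = (-0.83 − 0.42 − 0.04 − 0.35 − 0.13) / 5 = -1.770 / 5 = -0.3540%
Population σ = √[Σ(r − r̄)² / 5] = √[0.3797 / 5] = √0.0759 = 0.2755%
Sharpe = (r̄ − rf) / σ = (-0.3540 − 0.02) / 0.2755 = -0.3740 / 0.2755 = -1.3575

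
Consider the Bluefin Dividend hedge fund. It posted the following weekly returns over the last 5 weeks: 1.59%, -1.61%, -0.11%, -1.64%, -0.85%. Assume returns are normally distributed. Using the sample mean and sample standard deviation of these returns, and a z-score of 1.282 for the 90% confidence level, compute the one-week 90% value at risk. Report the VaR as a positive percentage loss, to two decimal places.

2.24

r̄ = (1.59 − 1.61 − 0.11 − 1.64 − 0.85) / 5 = -2.620 / 5 = -0.5240%
Sample std dev = √[7.1715 / 4] = 1.3390%
VaR = −(r̄ − z·σ) = −(-0.5240 − 1.282 × 1.3390) = −(-2.2406) = 2.2406%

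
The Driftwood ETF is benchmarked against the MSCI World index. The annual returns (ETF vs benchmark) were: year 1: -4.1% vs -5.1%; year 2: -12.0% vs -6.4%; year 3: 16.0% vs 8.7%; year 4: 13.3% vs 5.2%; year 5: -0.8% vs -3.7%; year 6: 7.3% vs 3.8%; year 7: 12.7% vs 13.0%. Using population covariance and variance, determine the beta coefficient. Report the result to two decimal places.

r̄p = 4.6286%,  r̄m = 2.2143%
Cov = Σ(rp − r̄p)(rm − r̄m) / 7 = 61.4467
Var(rm) = Σ(rm − r̄m)² / 7 = 47.5012
β = Cov / Var = 61.4467 / 47.5012 = 1.2936

1.29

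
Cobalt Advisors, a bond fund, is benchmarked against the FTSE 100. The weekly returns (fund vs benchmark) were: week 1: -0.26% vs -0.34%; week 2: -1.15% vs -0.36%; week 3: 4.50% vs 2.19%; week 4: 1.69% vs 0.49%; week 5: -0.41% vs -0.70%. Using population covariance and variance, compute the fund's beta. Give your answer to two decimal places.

1.90

r̄p = 0.8740%,  r̄m = 0.2560%
Cov = Σ(rp − r̄p)(rm − r̄m) / 5 = 2.0708
Var(rm) = Σ(rm − r̄m)² / 5 = 1.0887
β = Cov / Var = 2.0708 / 1.0887 = 1.9021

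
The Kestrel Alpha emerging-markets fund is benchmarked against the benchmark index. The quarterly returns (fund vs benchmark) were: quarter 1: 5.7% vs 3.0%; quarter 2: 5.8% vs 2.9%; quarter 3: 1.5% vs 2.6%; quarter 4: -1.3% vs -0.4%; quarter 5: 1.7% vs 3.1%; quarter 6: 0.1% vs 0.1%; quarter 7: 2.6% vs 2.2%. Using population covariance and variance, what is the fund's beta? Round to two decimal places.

r̄p = 2.3000%,  r̄m = 1.9286%
Cov = Σ(rp − r̄p)(rm − r̄m) / 7 = 2.6129
Var(rm) = Σ(rm − r̄m)² / 7 = 1.8220
β = Cov / Var = 2.6129 / 1.8220 = 1.4341

1.43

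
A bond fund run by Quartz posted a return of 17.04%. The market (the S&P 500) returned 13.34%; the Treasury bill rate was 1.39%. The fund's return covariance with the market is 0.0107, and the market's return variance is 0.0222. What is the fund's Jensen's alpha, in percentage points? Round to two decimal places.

β = Cov / Var = 0.0107 / 0.0222 = 0.4820
E[R] = Rf + β(Rm − Rf) = 1.39% + 0.4820 × (13.34% − 1.39%) = 7.1499%
α = Rp − E[R] = 17.04% − 7.1499% = 9.8901

9.89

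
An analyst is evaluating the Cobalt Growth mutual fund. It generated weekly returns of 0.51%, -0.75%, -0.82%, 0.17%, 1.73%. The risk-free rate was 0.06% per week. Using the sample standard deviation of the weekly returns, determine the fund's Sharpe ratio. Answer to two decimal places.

r̄ = (0.51 − 0.75 − 0.82 + 0.17 + 1.73) / 5 = 0.840 / 5 = 0.1680%
Σ(r − r̄)² = 4.3757; sample σ = √(4.3757/4) = 1.0459%
Sharpe = (r̄ − rf) / σ = (0.1680 − 0.06) / 1.0459 = 0.1080 / 1.0459 = 0.1033

0.10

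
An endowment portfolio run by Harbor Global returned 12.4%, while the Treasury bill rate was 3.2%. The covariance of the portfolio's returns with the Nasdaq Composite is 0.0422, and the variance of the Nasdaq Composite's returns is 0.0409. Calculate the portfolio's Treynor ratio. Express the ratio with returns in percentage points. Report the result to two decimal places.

8.92

β = Cov / Var = 0.0422 / 0.0409 = 1.0318
Treynor = (Rp − Rf) / β = (12.4% − 3.2%) / 1.0318 = 9.20 / 1.0318 = 8.9165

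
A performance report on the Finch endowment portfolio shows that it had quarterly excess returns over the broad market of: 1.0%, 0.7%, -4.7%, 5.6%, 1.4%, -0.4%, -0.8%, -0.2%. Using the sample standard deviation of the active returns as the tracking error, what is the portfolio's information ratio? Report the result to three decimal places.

0.114

r̄ = (1 + 0.7 − 4.7 + 5.6 + 1.4 − 0.4 − 0.8 − 0.2) / 8 = 0.3250%
Σ(r − r̄)² = (1 − 0.3250)² + (0.7 − 0.3250)² + … = 56.8950
σ = √[56.8950 / 7] = 2.8509%
IR = r̄ / tracking error = 0.3250 / 2.8509 = 0.1140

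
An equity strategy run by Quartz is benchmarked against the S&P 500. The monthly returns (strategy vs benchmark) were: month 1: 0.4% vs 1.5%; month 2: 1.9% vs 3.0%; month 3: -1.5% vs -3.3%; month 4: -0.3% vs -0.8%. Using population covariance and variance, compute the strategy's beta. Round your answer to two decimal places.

0.50

r̄p = 0.1250%,  r̄m = 0.1000%
Cov = Σ(rp − r̄p)(rm − r̄m) / 4 = 2.8600
Var(rm) = Σ(rm − r̄m)² / 4 = 5.6850
β = Cov / Var = 2.8600 / 5.6850 = 0.5031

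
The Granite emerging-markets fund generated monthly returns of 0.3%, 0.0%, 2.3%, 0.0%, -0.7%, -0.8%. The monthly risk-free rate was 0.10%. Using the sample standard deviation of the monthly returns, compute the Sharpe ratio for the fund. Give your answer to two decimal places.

Mean return r̄ = 1.10 / 6 = 0.1833%
Σ(r − r̄)² = (0.3 − 0.1833)² + (0 − 0.1833)² + (2.3 − 0.1833)² + … = 6.3083
sample σ = √(6.3083 / 5) = √1.2617 = 1.1233%
Sharpe = (r̄ − rf) / σ = (0.1833 − 0.1) / 1.1233 = 0.0833 / 1.1233 = 0.0742

0.07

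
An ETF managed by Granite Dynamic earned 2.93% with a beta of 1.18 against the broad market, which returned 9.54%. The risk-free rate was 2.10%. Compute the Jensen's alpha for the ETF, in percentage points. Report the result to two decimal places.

-7.95

CAPM expected return = Rf + β(Rm − Rf) = 2.10% + 1.18 × (9.54% − 2.10%) = 2.1 + 1.18 × 7.44 = 10.8792%
Jensen's α = Rp − E[R] = 2.93% − 10.8792% = -7.9492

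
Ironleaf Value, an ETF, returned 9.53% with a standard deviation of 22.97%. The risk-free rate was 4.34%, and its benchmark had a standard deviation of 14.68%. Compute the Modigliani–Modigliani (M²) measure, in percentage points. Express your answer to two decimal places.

7.66

Sharpe = (Rp − Rf) / σp = (9.53% − 4.34%) / 22.97% = 0.2259
M² = Rf + Sharpe × σm = 4.34% + 0.2259 × 14.68% = 7.6562%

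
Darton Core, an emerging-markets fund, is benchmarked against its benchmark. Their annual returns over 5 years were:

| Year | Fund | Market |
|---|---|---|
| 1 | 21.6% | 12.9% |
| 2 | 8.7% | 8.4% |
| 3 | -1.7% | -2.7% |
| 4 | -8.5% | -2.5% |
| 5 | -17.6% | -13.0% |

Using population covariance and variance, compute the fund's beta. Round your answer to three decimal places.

r̄p = 0.5000%,  r̄m = 0.6200%
Cov = Σ(rp − r̄p)(rm − r̄m) / 5 = 120.9620
Var(rm) = Σ(rm − r̄m)² / 5 = 83.5176
β = Cov / Var = 120.9620 / 83.5176 = 1.4483

1.448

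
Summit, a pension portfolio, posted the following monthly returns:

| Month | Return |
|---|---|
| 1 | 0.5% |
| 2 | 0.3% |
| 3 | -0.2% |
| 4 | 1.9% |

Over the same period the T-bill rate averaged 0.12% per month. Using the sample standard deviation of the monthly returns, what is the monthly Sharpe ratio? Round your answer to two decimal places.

r̄ = (0.5 + 0.3 − 0.2 + 1.9) / 4 = 0.6250%
Sample std dev = √[2.4275 / 3] = 0.8995%
Sharpe = (r̄ − rf) / σ = (0.6250 − 0.12) / 0.8995 = 0.5050 / 0.8995 = 0.5614

0.56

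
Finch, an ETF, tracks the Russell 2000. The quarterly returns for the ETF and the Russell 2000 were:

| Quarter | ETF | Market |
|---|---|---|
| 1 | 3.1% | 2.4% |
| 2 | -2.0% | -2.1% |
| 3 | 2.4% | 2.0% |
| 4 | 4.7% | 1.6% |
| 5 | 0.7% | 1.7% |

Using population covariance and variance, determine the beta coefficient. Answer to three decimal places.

r̄p = 1.7800%,  r̄m = 1.1200%
Cov = Σ(rp − r̄p)(rm − r̄m) / 5 = 3.0364
Var(rm) = Σ(rm − r̄m)² / 5 = 2.6696
β = Cov / Var = 3.0364 / 2.6696 = 1.1374

1.137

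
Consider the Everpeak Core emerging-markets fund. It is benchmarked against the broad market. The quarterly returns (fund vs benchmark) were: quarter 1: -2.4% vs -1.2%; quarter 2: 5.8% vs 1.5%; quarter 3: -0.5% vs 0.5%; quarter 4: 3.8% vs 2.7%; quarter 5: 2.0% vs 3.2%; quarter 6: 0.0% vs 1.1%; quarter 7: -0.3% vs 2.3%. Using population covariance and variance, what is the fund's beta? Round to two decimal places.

r̄p = 1.2000%,  r̄m = 1.4429%
Cov = Σ(rp − r̄p)(rm − r̄m) / 7 = 2.1686
Var(rm) = Σ(rm − r̄m)² / 7 = 1.9139
β = Cov / Var = 2.1686 / 1.9139 = 1.1331

1.13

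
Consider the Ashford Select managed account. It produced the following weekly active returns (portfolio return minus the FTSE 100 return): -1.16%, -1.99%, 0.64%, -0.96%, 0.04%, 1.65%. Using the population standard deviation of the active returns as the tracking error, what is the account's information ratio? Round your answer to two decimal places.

-0.24

r̄ = (-1.16 − 1.99 + 0.64 − 0.96 + 0.04 + 1.65) / 6 = -0.2967%
Population std dev = √[8.8329 / 6] = 1.2133%
IR = r̄ / tracking error = -0.2967 / 1.2133 = -0.2445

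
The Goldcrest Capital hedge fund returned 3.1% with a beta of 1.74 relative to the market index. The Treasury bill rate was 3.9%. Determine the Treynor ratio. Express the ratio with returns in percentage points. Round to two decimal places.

Treynor = (Rp − Rf) / β = (3.1% − 3.9%) / 1.74 = -0.80 / 1.74 = -0.4598

-0.46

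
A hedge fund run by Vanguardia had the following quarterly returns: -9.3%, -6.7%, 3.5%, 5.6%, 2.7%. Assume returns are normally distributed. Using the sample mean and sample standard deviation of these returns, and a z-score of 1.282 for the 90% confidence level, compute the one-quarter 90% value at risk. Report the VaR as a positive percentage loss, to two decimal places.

9.41

Mean return r̄ = -4.20 / 5 = -0.8400%
Σ(r − r̄)² = (-9.3 − (-0.8400))² + (-6.7 − (-0.8400))² + (3.5 − (-0.8400))² + … = 178.7520
σ = √[178.7520 / 4] = 6.6849%
VaR = −(r̄ − z·σ) = −(-0.8400 − 1.282 × 6.6849) = −(-9.4100) = 9.4100%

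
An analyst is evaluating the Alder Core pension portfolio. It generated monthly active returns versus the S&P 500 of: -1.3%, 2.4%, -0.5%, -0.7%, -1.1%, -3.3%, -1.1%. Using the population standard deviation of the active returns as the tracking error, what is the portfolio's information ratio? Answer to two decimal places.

-0.51

Mean return r̄ = -5.60 / 7 = -0.8000%
Population std dev = √[17.0200 / 7] = 1.5593%
IR = r̄ / tracking error = -0.8000 / 1.5593 = -0.5131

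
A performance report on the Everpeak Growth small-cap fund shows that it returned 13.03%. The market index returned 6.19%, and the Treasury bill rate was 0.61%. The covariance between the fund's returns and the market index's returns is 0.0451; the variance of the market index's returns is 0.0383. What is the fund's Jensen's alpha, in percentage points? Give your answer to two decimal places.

β = Cov / Var = 0.0451 / 0.0383 = 1.1775
E[R] = Rf + β(Rm − Rf) = 0.61% + 1.1775 × (6.19% − 0.61%) = 7.1805%
α = Rp − E[R] = 13.03% − 7.1805% = 5.8495

5.85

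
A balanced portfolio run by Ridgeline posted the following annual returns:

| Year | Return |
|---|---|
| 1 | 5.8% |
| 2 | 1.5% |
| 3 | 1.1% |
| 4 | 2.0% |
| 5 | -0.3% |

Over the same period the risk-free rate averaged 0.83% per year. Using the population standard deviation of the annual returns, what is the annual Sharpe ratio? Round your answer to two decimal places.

0.58

r̄ = (5.8 + 1.5 + 1.1 + 2 − 0.3) / 5 = 2.0200%
Σ(r − r̄)² = 20.7880; population σ = √(20.7880/5) = 2.0390%
Sharpe = (r̄ − rf) / σ = (2.0200 − 0.83) / 2.0390 = 1.1900 / 2.0390 = 0.5836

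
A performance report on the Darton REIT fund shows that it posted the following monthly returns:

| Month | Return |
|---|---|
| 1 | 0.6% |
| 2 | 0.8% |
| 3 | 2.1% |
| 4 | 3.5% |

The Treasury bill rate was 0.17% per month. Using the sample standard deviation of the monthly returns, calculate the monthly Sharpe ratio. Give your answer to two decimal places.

1.18

μ = (0.6 + 0.8 + 2.1 + 3.5) / 4 = 7.00 / 4 = 1.7500%
Σ(r − μ)² = (0.6 − 1.7500)² + (0.8 − 1.7500)² + (2.1 − 1.7500)² + … = 5.4100
sample σ = √(5.4100 / 3) = √1.8033 = 1.3429%
Sharpe = (μ − rf) / σ = (1.7500 − 0.17) / 1.3429 = 1.5800 / 1.3429 = 1.1766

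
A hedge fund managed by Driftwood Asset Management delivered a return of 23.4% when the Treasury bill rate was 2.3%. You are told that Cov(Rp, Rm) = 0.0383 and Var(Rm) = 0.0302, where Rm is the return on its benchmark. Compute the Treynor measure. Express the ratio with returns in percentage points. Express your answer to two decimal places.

β = Cov / Var = 0.0383 / 0.0302 = 1.2682
Treynor = (Rp − Rf) / β = (23.4% − 2.3%) / 1.2682 = 21.10 / 1.2682 = 16.6378

16.64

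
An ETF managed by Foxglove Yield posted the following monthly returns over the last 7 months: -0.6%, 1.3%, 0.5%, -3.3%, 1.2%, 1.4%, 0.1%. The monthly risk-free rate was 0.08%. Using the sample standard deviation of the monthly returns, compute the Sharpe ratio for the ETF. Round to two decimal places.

r̄ = (-0.6 + 1.3 + 0.5 − 3.3 + 1.2 + 1.4 + 0.1) / 7 = 0.0857%
Sample σ = √[Σ(r − r̄)² / 6] = √[16.5486 / 6] = √2.7581 = 1.6608%
Sharpe = (r̄ − rf) / σ = (0.0857 − 0.08) / 1.6608 = 0.0057 / 1.6608 = 0.0034

0.00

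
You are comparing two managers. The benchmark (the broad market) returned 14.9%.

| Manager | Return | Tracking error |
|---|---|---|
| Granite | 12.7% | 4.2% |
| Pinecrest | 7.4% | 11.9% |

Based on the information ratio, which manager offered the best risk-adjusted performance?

Granite: IR = (12.7% − 14.9%) / 4.2% = -0.524
Pinecrest: IR = (7.4% − 14.9%) / 11.9% = -0.630
Highest: Granite (-0.524).

Granite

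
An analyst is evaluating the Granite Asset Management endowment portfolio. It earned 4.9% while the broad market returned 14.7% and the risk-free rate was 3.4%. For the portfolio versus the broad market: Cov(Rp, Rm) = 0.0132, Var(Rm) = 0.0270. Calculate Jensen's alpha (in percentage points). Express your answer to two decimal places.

-4.02

β = Cov / Var = 0.0132 / 0.0270 = 0.4889
E[R] = Rf + β(Rm − Rf) = 3.4% + 0.4889 × (14.7% − 3.4%) = 8.9246%
α = Rp − E[R] = 4.9% − 8.9246% = -4.0246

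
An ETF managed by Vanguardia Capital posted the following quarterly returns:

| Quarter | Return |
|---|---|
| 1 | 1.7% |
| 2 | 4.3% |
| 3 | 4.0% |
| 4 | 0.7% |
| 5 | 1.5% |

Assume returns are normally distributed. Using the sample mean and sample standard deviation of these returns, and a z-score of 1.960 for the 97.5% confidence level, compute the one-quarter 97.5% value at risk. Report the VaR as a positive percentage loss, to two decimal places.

Mean return r̄ = 12.20 / 5 = 2.4400%
Sample σ = √[Σ(r − r̄)² / 4] = √[10.3520 / 4] = √2.5880 = 1.6087%
VaR = −(r̄ − z·σ) = −(2.4400 − 1.960 × 1.6087) = −(-0.7131) = 0.7131%

0.71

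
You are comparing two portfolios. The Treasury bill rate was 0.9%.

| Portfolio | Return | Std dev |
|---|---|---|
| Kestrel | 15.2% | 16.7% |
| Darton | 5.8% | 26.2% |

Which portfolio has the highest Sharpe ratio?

Kestrel: Sharpe ratio = (15.2% − 0.9%) / 16.7% = 0.856
Darton: Sharpe ratio = (5.8% − 0.9%) / 26.2% = 0.187
Highest: Kestrel (0.856).

Kestrel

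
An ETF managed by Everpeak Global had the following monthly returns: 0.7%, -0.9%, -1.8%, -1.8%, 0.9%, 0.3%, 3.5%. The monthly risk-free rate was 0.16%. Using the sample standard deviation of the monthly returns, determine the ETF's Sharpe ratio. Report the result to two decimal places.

r̄ = (0.7 − 0.9 − 1.8 − 1.8 + 0.9 + 0.3 + 3.5) / 7 = 0.90 / 7 = 0.1286%
Σ(r − r̄)² = 20.8143; sample σ = √(20.8143/6) = 1.8625%
Sharpe = (r̄ − rf) / σ = (0.1286 − 0.16) / 1.8625 = -0.0314 / 1.8625 = -0.0169

-0.02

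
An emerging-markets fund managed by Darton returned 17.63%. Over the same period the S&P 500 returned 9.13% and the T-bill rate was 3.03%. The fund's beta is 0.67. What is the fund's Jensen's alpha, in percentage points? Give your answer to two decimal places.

10.51

CAPM expected return = Rf + β(Rm − Rf) = 3.03% + 0.67 × (9.13% − 3.03%) = 3.03 + 0.67 × 6.10 = 7.1170%
Jensen's α = Rp − E[R] = 17.63% − 7.1170% = 10.5130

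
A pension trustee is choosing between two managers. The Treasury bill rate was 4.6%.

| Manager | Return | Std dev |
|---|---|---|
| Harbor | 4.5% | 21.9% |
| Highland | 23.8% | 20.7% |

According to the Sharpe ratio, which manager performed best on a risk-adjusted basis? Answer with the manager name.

Highland

Harbor: Sharpe ratio = (4.5% − 4.6%) / 21.9% = -0.005
Highland: Sharpe ratio = (23.8% − 4.6%) / 20.7% = 0.928
Highest: Highland (0.928).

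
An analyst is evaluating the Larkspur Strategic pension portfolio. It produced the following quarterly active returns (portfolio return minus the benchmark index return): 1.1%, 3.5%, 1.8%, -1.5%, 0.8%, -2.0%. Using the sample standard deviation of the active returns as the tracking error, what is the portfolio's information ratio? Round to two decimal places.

0.30

r̄ = (1.1 + 3.5 + 1.8 − 1.5 + 0.8 − 2) / 6 = 0.6167%
Sample σ = √[Σ(r − r̄)² / 5] = √[21.3083 / 5] = √4.2617 = 2.0644%
IR = r̄ / tracking error = 0.6167 / 2.0644 = 0.2987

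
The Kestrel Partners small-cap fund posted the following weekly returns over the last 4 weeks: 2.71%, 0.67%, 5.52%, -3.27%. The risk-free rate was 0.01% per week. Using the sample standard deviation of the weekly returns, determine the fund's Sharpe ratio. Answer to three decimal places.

0.378

Mean return μ = 5.630 / 4 = 1.4075%
Σ(r − μ)² = (2.71 − 1.4075)² + (0.67 − 1.4075)² + … = 41.0321
sample σ = √(41.0321 / 3) = √13.6774 = 3.6983%
Sharpe = (μ − rf) / σ = (1.4075 − 0.01) / 3.6983 = 1.3975 / 3.6983 = 0.3779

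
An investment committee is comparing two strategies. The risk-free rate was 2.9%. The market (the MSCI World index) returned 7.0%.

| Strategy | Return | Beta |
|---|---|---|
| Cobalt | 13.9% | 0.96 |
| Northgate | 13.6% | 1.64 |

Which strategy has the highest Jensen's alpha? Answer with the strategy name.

Cobalt: α = 13.9% − [2.9% + 0.96 × (7.0% − 2.9%)] = 7.064
Northgate: α = 13.6% − [2.9% + 1.64 × (7.0% − 2.9%)] = 3.976
Highest: Cobalt (7.064).

Cobalt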